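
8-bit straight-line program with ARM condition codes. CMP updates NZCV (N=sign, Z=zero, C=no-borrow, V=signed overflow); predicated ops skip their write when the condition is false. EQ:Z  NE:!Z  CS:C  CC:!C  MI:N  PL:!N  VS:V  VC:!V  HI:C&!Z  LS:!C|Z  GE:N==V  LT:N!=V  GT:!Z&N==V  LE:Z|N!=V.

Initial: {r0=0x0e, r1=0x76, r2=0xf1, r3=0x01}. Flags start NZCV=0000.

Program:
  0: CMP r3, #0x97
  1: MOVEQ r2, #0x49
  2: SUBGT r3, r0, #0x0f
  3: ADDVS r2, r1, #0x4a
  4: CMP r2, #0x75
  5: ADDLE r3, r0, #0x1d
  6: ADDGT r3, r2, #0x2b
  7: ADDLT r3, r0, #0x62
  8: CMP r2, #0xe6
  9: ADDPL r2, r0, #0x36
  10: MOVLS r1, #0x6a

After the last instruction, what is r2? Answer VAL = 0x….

0: ✓ CMP  NZCV=0000
1: · MOVEQ
2: ✓ SUBGT  r3←0xff
3: · ADDVS
4: ✓ CMP  NZCV=0011
5: ✓ ADDLE  r3←0x2b
6: · ADDGT
7: ✓ ADDLT  r3←0x70
8: ✓ CMP  NZCV=0010
9: ✓ ADDPL  r2←0x44
10: · MOVLS

VAL = 0x44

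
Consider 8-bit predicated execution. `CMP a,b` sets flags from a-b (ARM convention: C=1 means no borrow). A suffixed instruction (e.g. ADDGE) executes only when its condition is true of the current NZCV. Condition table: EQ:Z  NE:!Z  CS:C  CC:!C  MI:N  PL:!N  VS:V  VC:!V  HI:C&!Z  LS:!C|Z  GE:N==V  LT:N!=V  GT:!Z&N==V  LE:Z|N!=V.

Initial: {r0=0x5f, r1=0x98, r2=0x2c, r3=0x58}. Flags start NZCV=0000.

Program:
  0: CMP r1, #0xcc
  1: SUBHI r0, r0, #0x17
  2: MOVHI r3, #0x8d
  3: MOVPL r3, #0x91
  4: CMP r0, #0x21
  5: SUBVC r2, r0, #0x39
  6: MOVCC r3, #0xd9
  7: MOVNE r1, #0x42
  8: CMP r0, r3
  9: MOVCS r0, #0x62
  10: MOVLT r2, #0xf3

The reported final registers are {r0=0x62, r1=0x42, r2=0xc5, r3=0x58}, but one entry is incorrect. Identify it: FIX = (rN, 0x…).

FIX = (r2, 0x26)

0: ✓ CMP  NZCV=1000
1: · SUBHI
2: · MOVHI
3: · MOVPL
4: ✓ CMP  NZCV=0010
5: ✓ SUBVC  r2←0x26
6: · MOVCC
7: ✓ MOVNE  r1←0x42
8: ✓ CMP  NZCV=0010
9: ✓ MOVCS  r0←0x62
10: · MOVLT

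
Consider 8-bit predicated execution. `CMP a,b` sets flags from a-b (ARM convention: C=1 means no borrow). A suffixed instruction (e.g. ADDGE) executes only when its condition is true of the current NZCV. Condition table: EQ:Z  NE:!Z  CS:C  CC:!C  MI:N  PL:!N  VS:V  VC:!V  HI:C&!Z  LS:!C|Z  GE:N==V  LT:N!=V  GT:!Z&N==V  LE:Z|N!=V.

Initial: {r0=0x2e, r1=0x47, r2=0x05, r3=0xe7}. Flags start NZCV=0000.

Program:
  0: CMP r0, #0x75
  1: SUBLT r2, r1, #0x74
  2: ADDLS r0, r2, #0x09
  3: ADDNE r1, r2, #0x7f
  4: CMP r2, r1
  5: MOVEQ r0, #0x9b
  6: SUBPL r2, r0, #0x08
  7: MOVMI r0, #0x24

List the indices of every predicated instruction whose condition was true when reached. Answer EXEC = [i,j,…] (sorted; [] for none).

EXEC = [1,2,3,7]

0: ✓ CMP  NZCV=1000
1: ✓ SUBLT  r2←0xd3
2: ✓ ADDLS  r0←0xdc
3: ✓ ADDNE  r1←0x52
4: ✓ CMP  NZCV=1010
5: · MOVEQ
6: · SUBPL
7: ✓ MOVMI  r0←0x24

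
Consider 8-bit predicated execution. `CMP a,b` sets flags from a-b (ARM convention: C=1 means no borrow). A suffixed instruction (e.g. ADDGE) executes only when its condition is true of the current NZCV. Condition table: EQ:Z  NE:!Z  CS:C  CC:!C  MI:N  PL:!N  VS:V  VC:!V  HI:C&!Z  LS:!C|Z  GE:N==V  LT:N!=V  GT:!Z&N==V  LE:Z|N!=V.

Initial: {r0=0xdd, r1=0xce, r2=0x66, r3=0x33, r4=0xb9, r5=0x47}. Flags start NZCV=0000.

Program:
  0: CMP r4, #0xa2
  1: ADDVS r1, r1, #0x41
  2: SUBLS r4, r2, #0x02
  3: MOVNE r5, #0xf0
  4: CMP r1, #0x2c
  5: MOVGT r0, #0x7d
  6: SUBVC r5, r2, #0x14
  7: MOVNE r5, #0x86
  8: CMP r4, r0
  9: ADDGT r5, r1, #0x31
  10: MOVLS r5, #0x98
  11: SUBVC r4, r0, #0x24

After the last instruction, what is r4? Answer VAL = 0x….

0: ✓ CMP  NZCV=0010
1: · ADDVS
2: · SUBLS
3: ✓ MOVNE  r5←0xf0
4: ✓ CMP  NZCV=1010
5: · MOVGT
6: ✓ SUBVC  r5←0x52
7: ✓ MOVNE  r5←0x86
8: ✓ CMP  NZCV=1000
9: · ADDGT
10: ✓ MOVLS  r5←0x98
11: ✓ SUBVC  r4←0xb9

VAL = 0xb9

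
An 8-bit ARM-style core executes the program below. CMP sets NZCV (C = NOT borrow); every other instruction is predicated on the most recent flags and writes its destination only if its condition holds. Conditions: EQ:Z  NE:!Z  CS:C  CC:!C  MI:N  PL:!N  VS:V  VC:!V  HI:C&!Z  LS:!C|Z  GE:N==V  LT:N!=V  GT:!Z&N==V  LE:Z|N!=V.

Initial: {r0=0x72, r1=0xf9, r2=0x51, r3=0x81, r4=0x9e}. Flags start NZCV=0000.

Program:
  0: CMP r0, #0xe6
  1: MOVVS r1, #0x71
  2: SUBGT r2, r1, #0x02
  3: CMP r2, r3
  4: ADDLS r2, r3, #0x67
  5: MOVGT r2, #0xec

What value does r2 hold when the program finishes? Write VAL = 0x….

VAL = 0xec

0: ✓ CMP  NZCV=1001
1: ✓ MOVVS  r1←0x71
2: ✓ SUBGT  r2←0x6f
3: ✓ CMP  NZCV=1001
4: ✓ ADDLS  r2←0xe8
5: ✓ MOVGT  r2←0xec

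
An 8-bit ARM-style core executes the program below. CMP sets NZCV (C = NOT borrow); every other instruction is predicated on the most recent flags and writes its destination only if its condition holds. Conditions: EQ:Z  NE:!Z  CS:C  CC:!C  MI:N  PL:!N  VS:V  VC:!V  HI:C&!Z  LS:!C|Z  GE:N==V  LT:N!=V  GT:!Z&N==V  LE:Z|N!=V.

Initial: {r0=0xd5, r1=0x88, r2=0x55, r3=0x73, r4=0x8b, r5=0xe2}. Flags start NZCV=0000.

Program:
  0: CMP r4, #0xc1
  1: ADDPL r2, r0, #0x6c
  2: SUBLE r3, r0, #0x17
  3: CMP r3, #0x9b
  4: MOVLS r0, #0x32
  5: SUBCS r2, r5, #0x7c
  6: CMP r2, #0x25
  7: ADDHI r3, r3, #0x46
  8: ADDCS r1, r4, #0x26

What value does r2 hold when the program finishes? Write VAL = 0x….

[0] flags=1000 → (cmp)
[1] flags=1000 PL?F → skip
[2] flags=1000 LE?T → r3=0xbe
[3] flags=0010 → (cmp)
[4] flags=0010 LS?F → skip
[5] flags=0010 CS?T → r2=0x66
[6] flags=0010 → (cmp)
[7] flags=0010 HI?T → r3=0x04
[8] flags=0010 CS?T → r1=0xb1

VAL = 0x66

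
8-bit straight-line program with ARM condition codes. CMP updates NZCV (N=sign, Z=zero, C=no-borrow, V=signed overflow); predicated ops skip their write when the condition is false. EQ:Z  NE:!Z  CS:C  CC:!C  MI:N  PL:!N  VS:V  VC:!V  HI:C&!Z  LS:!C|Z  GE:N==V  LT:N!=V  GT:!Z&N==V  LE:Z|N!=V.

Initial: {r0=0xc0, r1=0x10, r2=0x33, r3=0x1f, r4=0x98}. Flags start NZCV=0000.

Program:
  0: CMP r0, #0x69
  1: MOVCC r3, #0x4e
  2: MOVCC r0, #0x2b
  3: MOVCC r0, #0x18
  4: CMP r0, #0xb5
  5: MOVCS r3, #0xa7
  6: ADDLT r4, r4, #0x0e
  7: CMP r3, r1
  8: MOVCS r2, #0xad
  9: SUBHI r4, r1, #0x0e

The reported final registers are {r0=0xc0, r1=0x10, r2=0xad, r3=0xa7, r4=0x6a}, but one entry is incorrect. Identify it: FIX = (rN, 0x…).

FIX = (r4, 0x02)

[0] flags=0011 → (cmp)
[1] flags=0011 CC?F → skip
[2] flags=0011 CC?F → skip
[3] flags=0011 CC?F → skip
[4] flags=0010 → (cmp)
[5] flags=0010 CS?T → r3=0xa7
[6] flags=0010 LT?F → skip
[7] flags=1010 → (cmp)
[8] flags=1010 CS?T → r2=0xad
[9] flags=1010 HI?T → r4=0x02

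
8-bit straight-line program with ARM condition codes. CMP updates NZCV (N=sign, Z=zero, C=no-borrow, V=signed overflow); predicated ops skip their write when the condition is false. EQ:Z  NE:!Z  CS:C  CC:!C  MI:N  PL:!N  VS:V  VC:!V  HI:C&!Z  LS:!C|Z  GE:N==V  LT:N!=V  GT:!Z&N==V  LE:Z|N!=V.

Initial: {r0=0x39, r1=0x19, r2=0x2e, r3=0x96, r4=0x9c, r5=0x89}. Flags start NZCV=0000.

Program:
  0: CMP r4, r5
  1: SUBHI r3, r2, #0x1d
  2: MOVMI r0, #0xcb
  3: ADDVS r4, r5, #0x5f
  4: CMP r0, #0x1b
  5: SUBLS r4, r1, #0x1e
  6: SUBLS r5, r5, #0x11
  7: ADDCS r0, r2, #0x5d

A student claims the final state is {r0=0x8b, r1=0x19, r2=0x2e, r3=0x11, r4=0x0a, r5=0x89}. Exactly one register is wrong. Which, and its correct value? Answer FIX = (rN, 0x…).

FIX = (r4, 0x9c)

0: ✓ CMP  NZCV=0010
1: ✓ SUBHI  r3←0x11
2: · MOVMI
3: · ADDVS
4: ✓ CMP  NZCV=0010
5: · SUBLS
6: · SUBLS
7: ✓ ADDCS  r0←0x8b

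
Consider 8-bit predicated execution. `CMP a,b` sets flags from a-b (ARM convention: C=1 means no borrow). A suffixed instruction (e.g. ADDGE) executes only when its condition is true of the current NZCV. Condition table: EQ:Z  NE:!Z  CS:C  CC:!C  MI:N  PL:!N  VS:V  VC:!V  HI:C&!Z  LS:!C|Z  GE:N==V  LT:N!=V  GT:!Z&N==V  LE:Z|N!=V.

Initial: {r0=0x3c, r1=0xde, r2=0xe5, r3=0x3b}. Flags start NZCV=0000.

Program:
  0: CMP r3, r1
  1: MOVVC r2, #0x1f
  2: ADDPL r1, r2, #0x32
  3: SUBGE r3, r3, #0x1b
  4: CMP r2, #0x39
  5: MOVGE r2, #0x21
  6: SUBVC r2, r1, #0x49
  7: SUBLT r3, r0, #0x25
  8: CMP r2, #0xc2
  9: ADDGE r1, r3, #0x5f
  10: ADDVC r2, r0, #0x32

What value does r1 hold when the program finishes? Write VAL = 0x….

0: ✓ CMP  NZCV=0000
1: ✓ MOVVC  r2←0x1f
2: ✓ ADDPL  r1←0x51
3: ✓ SUBGE  r3←0x20
4: ✓ CMP  NZCV=1000
5: · MOVGE
6: ✓ SUBVC  r2←0x08
7: ✓ SUBLT  r3←0x17
8: ✓ CMP  NZCV=0000
9: ✓ ADDGE  r1←0x76
10: ✓ ADDVC  r2←0x6e

VAL = 0x76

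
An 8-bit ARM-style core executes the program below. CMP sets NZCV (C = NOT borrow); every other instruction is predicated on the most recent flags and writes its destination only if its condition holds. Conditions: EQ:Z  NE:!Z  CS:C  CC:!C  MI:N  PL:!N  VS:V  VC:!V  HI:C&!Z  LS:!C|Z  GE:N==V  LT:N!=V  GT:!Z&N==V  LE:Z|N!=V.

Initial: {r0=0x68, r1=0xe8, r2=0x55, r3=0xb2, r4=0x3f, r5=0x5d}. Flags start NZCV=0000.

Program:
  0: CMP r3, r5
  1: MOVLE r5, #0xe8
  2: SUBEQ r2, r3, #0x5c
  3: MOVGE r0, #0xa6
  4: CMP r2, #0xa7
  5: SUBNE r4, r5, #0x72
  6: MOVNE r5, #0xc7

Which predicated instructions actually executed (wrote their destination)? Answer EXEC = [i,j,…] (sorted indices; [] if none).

EXEC = [1,5,6]

0: ✓ CMP  NZCV=0011
1: ✓ MOVLE  r5←0xe8
2: · SUBEQ
3: · MOVGE
4: ✓ CMP  NZCV=1001
5: ✓ SUBNE  r4←0x76
6: ✓ MOVNE  r5←0xc7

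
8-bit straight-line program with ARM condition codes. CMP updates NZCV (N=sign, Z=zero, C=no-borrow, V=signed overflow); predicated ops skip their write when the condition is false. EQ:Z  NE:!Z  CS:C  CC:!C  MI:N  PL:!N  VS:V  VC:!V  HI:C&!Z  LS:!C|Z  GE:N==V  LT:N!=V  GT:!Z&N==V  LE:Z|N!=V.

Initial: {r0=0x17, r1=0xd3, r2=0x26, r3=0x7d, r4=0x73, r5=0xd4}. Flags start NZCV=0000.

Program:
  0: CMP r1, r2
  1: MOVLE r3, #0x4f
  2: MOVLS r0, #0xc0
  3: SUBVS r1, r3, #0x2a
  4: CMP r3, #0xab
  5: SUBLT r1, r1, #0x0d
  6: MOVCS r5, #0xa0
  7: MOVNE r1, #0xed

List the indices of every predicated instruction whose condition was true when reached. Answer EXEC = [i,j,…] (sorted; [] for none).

[0] flags=1010 → (cmp)
[1] flags=1010 LE?T → r3=0x4f
[2] flags=1010 LS?F → skip
[3] flags=1010 VS?F → skip
[4] flags=1001 → (cmp)
[5] flags=1001 LT?F → skip
[6] flags=1001 CS?F → skip
[7] flags=1001 NE?T → r1=0xed

EXEC = [1,7]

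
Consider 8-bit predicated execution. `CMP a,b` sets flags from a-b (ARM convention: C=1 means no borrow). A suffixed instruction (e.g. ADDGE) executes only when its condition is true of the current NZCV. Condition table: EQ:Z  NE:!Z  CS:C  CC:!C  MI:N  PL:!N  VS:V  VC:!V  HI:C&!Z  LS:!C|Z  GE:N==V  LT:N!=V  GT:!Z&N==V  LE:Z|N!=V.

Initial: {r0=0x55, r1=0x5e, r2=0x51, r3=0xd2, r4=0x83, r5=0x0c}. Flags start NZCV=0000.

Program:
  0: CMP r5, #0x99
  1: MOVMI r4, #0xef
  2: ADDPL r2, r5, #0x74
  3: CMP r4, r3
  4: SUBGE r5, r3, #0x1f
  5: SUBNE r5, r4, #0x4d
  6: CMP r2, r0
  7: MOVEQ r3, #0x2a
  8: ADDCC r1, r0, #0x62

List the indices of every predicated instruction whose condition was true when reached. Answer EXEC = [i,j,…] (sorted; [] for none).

[0] flags=0000 → (cmp)
[1] flags=0000 MI?F → skip
[2] flags=0000 PL?T → r2=0x80
[3] flags=1000 → (cmp)
[4] flags=1000 GE?F → skip
[5] flags=1000 NE?T → r5=0x36
[6] flags=0011 → (cmp)
[7] flags=0011 EQ?F → skip
[8] flags=0011 CC?F → skip

EXEC = [2,5]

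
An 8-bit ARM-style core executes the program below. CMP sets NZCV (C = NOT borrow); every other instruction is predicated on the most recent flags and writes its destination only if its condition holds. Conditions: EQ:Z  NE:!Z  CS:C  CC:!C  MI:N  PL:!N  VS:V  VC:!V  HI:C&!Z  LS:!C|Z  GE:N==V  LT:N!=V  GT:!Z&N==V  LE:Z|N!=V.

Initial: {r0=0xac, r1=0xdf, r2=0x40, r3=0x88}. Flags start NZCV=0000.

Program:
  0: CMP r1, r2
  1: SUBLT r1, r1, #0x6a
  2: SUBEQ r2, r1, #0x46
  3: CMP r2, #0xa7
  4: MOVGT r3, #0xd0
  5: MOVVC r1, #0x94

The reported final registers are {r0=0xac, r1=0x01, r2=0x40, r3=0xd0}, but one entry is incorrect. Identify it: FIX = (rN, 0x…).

FIX = (r1, 0x75)

[0] flags=1010 → (cmp)
[1] flags=1010 LT?T → r1=0x75
[2] flags=1010 EQ?F → skip
[3] flags=1001 → (cmp)
[4] flags=1001 GT?T → r3=0xd0
[5] flags=1001 VC?F → skip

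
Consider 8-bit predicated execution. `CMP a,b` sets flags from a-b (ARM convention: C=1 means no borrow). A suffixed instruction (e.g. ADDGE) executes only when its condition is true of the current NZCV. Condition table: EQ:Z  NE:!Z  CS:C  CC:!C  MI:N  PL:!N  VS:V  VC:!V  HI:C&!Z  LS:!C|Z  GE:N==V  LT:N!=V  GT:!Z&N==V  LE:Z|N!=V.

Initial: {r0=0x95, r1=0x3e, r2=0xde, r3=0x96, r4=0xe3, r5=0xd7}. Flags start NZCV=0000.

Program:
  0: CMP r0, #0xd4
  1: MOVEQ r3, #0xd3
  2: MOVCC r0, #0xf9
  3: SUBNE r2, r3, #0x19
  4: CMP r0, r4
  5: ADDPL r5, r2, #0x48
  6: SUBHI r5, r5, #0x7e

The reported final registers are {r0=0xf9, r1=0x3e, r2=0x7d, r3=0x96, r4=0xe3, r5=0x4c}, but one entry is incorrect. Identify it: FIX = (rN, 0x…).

FIX = (r5, 0x47)

[0] flags=1000 → (cmp)
[1] flags=1000 EQ?F → skip
[2] flags=1000 CC?T → r0=0xf9
[3] flags=1000 NE?T → r2=0x7d
[4] flags=0010 → (cmp)
[5] flags=0010 PL?T → r5=0xc5
[6] flags=0010 HI?T → r5=0x47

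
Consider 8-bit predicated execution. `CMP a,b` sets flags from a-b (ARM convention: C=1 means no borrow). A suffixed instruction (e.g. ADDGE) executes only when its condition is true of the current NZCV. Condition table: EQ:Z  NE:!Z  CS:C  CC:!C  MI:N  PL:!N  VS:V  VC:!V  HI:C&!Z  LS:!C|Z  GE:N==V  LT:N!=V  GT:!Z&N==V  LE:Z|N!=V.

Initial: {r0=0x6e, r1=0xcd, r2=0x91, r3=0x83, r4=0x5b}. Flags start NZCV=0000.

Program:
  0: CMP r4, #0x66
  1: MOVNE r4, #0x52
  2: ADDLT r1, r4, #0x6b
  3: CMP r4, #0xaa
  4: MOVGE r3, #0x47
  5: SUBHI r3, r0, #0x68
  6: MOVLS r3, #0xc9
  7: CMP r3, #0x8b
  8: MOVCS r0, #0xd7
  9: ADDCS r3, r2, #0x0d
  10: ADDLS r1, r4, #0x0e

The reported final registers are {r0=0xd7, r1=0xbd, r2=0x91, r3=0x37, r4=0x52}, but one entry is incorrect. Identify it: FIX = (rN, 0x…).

FIX = (r3, 0x9e)

0: ✓ CMP  NZCV=1000
1: ✓ MOVNE  r4←0x52
2: ✓ ADDLT  r1←0xbd
3: ✓ CMP  NZCV=1001
4: ✓ MOVGE  r3←0x47
5: · SUBHI
6: ✓ MOVLS  r3←0xc9
7: ✓ CMP  NZCV=0010
8: ✓ MOVCS  r0←0xd7
9: ✓ ADDCS  r3←0x9e
10: · ADDLS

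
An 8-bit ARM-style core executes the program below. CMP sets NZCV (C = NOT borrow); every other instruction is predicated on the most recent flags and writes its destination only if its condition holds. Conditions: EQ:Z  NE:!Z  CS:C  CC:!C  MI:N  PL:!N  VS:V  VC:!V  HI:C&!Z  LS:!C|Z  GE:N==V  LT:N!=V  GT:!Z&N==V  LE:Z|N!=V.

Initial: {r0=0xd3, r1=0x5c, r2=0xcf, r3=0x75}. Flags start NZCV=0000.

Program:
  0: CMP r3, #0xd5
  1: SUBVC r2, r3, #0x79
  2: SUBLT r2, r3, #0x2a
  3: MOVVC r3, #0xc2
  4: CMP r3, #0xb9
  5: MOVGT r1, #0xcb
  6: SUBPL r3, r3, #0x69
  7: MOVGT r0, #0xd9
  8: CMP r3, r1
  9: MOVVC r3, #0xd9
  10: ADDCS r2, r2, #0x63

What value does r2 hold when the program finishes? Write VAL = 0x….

0: ✓ CMP  NZCV=1001
1: · SUBVC
2: · SUBLT
3: · MOVVC
4: ✓ CMP  NZCV=1001
5: ✓ MOVGT  r1←0xcb
6: · SUBPL
7: ✓ MOVGT  r0←0xd9
8: ✓ CMP  NZCV=1001
9: · MOVVC
10: · ADDCS

VAL = 0xcf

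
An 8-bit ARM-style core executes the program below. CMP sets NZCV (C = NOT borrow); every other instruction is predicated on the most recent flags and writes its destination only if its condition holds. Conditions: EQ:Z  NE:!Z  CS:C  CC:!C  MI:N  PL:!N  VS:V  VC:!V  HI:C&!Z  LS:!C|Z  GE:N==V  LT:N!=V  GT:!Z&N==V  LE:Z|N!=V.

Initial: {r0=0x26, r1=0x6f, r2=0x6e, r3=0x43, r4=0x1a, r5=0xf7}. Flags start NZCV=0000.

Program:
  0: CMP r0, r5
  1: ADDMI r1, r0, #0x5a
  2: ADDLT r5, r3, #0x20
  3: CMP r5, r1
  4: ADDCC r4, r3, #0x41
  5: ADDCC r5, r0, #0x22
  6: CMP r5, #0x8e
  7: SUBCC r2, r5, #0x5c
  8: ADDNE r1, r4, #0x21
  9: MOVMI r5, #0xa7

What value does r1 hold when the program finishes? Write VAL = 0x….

VAL = 0x3b

0: ✓ CMP  NZCV=0000
1: · ADDMI
2: · ADDLT
3: ✓ CMP  NZCV=1010
4: · ADDCC
5: · ADDCC
6: ✓ CMP  NZCV=0010
7: · SUBCC
8: ✓ ADDNE  r1←0x3b
9: · MOVMI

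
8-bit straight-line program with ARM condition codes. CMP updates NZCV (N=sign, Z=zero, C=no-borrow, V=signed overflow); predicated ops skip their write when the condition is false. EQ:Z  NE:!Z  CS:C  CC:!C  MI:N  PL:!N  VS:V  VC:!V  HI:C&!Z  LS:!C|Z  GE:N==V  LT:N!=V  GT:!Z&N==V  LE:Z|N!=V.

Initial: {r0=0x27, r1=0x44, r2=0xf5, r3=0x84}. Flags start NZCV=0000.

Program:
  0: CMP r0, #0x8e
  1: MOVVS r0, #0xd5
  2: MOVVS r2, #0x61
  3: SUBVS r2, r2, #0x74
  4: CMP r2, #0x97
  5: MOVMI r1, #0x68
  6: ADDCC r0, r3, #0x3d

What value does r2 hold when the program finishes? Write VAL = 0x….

[0] flags=1001 → (cmp)
[1] flags=1001 VS?T → r0=0xd5
[2] flags=1001 VS?T → r2=0x61
[3] flags=1001 VS?T → r2=0xed
[4] flags=0010 → (cmp)
[5] flags=0010 MI?F → skip
[6] flags=0010 CC?F → skip

VAL = 0xed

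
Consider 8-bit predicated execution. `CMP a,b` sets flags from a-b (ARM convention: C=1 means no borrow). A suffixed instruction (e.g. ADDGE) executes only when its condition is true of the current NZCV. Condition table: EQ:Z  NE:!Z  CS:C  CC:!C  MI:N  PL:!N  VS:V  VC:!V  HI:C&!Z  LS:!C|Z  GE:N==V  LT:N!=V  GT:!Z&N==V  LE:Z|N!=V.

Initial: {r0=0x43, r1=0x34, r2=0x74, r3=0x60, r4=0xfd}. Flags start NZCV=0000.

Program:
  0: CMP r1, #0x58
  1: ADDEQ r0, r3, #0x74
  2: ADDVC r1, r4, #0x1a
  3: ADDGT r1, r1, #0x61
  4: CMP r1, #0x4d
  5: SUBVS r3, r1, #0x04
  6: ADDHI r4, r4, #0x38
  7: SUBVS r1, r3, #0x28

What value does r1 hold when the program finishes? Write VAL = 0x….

VAL = 0x17

0: ✓ CMP  NZCV=1000
1: · ADDEQ
2: ✓ ADDVC  r1←0x17
3: · ADDGT
4: ✓ CMP  NZCV=1000
5: · SUBVS
6: · ADDHI
7: · SUBVS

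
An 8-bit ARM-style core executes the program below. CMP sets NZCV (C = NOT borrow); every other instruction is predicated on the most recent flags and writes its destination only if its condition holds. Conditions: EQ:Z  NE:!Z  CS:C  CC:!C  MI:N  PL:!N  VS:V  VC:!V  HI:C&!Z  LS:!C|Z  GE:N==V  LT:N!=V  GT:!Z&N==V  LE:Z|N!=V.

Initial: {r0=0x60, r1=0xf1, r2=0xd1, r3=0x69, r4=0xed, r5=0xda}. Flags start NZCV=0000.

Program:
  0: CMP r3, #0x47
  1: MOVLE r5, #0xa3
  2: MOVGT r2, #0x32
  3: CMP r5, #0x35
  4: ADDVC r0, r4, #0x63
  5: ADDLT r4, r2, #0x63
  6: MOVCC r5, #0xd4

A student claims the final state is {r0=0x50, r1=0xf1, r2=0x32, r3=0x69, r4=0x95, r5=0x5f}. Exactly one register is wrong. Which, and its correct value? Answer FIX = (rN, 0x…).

[0] flags=0010 → (cmp)
[1] flags=0010 LE?F → skip
[2] flags=0010 GT?T → r2=0x32
[3] flags=1010 → (cmp)
[4] flags=1010 VC?T → r0=0x50
[5] flags=1010 LT?T → r4=0x95
[6] flags=1010 CC?F → skip

FIX = (r5, 0xda)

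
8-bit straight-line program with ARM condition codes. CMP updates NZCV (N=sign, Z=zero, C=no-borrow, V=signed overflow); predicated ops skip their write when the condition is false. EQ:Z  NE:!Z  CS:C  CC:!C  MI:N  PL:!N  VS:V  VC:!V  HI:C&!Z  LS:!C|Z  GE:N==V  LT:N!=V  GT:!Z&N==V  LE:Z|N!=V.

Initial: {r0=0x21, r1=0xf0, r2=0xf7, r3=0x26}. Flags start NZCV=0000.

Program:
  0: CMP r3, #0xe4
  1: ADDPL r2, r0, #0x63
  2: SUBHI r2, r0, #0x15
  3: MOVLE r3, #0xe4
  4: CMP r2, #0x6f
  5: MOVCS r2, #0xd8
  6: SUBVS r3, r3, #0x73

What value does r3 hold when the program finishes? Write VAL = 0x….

VAL = 0xb3

[0] flags=0000 → (cmp)
[1] flags=0000 PL?T → r2=0x84
[2] flags=0000 HI?F → skip
[3] flags=0000 LE?F → skip
[4] flags=0011 → (cmp)
[5] flags=0011 CS?T → r2=0xd8
[6] flags=0011 VS?T → r3=0xb3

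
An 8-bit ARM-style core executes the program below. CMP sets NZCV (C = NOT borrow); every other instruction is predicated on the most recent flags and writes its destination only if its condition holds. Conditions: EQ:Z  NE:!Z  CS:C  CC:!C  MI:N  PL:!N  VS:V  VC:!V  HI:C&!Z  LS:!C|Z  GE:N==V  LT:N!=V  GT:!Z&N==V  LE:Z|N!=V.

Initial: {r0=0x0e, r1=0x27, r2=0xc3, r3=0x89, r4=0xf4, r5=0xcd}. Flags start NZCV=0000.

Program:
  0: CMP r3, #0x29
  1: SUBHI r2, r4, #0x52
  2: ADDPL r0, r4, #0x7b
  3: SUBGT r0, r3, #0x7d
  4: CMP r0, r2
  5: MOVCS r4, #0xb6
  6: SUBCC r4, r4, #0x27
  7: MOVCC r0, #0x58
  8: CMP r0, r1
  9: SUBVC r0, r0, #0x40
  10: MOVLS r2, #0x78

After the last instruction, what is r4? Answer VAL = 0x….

0: ✓ CMP  NZCV=0011
1: ✓ SUBHI  r2←0xa2
2: ✓ ADDPL  r0←0x6f
3: · SUBGT
4: ✓ CMP  NZCV=1001
5: · MOVCS
6: ✓ SUBCC  r4←0xcd
7: ✓ MOVCC  r0←0x58
8: ✓ CMP  NZCV=0010
9: ✓ SUBVC  r0←0x18
10: · MOVLS

VAL = 0xcd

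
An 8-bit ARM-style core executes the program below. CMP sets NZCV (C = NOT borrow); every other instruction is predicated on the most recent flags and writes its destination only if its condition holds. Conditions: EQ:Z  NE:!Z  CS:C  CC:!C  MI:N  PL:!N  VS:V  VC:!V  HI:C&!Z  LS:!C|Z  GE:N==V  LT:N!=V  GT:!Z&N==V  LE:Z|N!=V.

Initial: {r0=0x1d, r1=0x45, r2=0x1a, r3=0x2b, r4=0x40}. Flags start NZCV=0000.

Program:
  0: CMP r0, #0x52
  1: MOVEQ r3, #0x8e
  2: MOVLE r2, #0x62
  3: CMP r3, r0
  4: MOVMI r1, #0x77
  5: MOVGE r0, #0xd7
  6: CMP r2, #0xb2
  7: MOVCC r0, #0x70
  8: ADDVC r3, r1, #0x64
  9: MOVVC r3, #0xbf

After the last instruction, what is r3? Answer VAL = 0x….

VAL = 0x2b

[0] flags=1000 → (cmp)
[1] flags=1000 EQ?F → skip
[2] flags=1000 LE?T → r2=0x62
[3] flags=0010 → (cmp)
[4] flags=0010 MI?F → skip
[5] flags=0010 GE?T → r0=0xd7
[6] flags=1001 → (cmp)
[7] flags=1001 CC?T → r0=0x70
[8] flags=1001 VC?F → skip
[9] flags=1001 VC?F → skip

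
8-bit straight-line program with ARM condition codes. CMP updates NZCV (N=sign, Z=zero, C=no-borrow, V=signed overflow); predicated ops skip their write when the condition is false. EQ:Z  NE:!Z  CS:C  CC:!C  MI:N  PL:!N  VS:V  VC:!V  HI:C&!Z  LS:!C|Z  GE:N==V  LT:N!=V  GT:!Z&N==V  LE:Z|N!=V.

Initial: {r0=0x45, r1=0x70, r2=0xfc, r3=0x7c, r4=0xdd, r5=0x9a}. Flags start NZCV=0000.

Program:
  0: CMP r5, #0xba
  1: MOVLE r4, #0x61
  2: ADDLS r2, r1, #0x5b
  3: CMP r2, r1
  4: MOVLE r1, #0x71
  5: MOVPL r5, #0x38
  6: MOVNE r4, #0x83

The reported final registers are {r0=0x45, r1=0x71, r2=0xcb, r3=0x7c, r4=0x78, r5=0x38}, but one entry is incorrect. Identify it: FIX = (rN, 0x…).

FIX = (r4, 0x83)

0: ✓ CMP  NZCV=1000
1: ✓ MOVLE  r4←0x61
2: ✓ ADDLS  r2←0xcb
3: ✓ CMP  NZCV=0011
4: ✓ MOVLE  r1←0x71
5: ✓ MOVPL  r5←0x38
6: ✓ MOVNE  r4←0x83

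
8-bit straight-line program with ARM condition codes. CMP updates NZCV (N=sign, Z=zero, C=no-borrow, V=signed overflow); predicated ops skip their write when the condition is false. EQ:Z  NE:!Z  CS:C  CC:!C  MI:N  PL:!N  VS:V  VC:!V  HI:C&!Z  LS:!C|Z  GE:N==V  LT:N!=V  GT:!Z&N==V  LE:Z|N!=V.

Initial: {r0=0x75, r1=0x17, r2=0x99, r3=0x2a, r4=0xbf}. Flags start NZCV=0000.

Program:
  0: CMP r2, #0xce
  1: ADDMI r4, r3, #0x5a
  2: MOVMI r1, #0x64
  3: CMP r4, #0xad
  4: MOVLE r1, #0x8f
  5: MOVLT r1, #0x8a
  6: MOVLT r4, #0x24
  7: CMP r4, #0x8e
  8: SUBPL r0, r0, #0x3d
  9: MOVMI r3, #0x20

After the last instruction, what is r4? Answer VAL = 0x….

[0] flags=1000 → (cmp)
[1] flags=1000 MI?T → r4=0x84
[2] flags=1000 MI?T → r1=0x64
[3] flags=1000 → (cmp)
[4] flags=1000 LE?T → r1=0x8f
[5] flags=1000 LT?T → r1=0x8a
[6] flags=1000 LT?T → r4=0x24
[7] flags=1001 → (cmp)
[8] flags=1001 PL?F → skip
[9] flags=1001 MI?T → r3=0x20

VAL = 0x24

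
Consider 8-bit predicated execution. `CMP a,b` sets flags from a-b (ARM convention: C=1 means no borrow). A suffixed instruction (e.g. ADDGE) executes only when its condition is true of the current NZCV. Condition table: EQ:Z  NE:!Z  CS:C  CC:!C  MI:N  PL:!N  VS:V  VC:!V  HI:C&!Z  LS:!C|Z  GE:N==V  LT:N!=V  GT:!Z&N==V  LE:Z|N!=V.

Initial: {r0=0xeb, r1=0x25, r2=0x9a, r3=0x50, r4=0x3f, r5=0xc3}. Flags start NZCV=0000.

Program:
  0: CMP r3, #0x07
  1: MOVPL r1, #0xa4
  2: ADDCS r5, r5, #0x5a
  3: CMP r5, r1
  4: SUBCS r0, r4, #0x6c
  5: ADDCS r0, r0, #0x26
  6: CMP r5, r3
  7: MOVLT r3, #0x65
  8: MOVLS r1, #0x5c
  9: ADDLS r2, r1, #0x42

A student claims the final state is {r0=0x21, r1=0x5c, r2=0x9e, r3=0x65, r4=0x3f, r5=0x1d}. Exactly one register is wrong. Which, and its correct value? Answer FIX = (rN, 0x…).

FIX = (r0, 0xeb)

0: ✓ CMP  NZCV=0010
1: ✓ MOVPL  r1←0xa4
2: ✓ ADDCS  r5←0x1d
3: ✓ CMP  NZCV=0000
4: · SUBCS
5: · ADDCS
6: ✓ CMP  NZCV=1000
7: ✓ MOVLT  r3←0x65
8: ✓ MOVLS  r1←0x5c
9: ✓ ADDLS  r2←0x9e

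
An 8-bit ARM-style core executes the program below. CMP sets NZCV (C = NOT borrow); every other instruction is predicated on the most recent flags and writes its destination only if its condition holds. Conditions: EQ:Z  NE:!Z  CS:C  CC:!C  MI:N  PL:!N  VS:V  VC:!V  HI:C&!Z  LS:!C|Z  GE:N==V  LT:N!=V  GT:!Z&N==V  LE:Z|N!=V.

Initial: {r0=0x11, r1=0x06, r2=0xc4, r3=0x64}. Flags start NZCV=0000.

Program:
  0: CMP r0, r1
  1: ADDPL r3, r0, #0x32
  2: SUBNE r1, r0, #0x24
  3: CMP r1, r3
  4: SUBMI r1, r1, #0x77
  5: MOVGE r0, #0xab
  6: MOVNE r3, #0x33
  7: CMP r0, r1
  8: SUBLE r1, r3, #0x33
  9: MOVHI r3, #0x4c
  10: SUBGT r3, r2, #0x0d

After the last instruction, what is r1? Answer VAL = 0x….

[0] flags=0010 → (cmp)
[1] flags=0010 PL?T → r3=0x43
[2] flags=0010 NE?T → r1=0xed
[3] flags=1010 → (cmp)
[4] flags=1010 MI?T → r1=0x76
[5] flags=1010 GE?F → skip
[6] flags=1010 NE?T → r3=0x33
[7] flags=1000 → (cmp)
[8] flags=1000 LE?T → r1=0x00
[9] flags=1000 HI?F → skip
[10] flags=1000 GT?F → skip

VAL = 0x00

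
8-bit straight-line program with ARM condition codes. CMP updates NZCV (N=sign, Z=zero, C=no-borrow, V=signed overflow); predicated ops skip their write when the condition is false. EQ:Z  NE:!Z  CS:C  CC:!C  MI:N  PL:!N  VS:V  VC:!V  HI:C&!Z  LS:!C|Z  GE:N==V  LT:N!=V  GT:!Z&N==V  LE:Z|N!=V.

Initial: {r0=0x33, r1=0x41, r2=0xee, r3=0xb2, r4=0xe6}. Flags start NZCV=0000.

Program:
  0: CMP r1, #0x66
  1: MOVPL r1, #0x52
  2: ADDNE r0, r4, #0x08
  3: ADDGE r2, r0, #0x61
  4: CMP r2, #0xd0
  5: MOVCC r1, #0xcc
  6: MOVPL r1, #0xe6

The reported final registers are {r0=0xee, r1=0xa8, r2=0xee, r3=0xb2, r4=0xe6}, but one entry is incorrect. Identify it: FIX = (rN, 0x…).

FIX = (r1, 0xe6)

0: ✓ CMP  NZCV=1000
1: · MOVPL
2: ✓ ADDNE  r0←0xee
3: · ADDGE
4: ✓ CMP  NZCV=0010
5: · MOVCC
6: ✓ MOVPL  r1←0xe6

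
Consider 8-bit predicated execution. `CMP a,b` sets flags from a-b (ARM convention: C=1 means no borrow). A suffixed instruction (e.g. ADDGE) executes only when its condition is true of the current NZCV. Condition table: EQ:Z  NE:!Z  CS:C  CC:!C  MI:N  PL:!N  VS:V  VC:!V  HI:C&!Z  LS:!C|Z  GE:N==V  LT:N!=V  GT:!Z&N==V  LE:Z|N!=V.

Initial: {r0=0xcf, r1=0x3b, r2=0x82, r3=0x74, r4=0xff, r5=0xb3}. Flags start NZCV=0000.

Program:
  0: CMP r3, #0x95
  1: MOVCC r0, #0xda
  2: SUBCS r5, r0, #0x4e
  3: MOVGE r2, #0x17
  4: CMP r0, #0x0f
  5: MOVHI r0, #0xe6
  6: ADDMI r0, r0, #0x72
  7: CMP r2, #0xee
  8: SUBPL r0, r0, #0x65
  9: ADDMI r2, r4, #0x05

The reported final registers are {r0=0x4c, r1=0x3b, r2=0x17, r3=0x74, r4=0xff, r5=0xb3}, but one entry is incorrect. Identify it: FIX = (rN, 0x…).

FIX = (r0, 0xf3)

[0] flags=1001 → (cmp)
[1] flags=1001 CC?T → r0=0xda
[2] flags=1001 CS?F → skip
[3] flags=1001 GE?T → r2=0x17
[4] flags=1010 → (cmp)
[5] flags=1010 HI?T → r0=0xe6
[6] flags=1010 MI?T → r0=0x58
[7] flags=0000 → (cmp)
[8] flags=0000 PL?T → r0=0xf3
[9] flags=0000 MI?F → skip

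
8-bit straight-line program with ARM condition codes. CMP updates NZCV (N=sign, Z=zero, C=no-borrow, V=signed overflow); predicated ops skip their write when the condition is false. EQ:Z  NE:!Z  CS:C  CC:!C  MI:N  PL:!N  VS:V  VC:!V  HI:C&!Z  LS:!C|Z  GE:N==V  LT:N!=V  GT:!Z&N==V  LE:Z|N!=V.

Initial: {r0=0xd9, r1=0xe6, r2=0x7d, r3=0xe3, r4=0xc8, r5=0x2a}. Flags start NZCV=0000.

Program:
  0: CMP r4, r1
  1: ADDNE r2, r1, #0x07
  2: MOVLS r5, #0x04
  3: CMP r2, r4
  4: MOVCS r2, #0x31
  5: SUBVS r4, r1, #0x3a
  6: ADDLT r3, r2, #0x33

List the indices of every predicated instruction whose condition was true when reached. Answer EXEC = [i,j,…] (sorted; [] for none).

0: ✓ CMP  NZCV=1000
1: ✓ ADDNE  r2←0xed
2: ✓ MOVLS  r5←0x04
3: ✓ CMP  NZCV=0010
4: ✓ MOVCS  r2←0x31
5: · SUBVS
6: · ADDLT

EXEC = [1,2,4]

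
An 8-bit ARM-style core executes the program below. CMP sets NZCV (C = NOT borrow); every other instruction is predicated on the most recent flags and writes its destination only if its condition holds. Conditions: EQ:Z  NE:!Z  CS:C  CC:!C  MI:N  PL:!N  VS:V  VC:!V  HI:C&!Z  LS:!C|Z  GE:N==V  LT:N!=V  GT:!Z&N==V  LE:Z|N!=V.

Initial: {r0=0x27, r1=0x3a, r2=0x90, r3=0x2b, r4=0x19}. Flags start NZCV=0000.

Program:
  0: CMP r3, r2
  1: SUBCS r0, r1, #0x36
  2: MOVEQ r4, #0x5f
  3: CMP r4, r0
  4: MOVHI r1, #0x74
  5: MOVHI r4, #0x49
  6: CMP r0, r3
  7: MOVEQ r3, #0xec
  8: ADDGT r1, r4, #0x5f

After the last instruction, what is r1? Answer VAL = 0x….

VAL = 0x3a

0: ✓ CMP  NZCV=1001
1: · SUBCS
2: · MOVEQ
3: ✓ CMP  NZCV=1000
4: · MOVHI
5: · MOVHI
6: ✓ CMP  NZCV=1000
7: · MOVEQ
8: · ADDGT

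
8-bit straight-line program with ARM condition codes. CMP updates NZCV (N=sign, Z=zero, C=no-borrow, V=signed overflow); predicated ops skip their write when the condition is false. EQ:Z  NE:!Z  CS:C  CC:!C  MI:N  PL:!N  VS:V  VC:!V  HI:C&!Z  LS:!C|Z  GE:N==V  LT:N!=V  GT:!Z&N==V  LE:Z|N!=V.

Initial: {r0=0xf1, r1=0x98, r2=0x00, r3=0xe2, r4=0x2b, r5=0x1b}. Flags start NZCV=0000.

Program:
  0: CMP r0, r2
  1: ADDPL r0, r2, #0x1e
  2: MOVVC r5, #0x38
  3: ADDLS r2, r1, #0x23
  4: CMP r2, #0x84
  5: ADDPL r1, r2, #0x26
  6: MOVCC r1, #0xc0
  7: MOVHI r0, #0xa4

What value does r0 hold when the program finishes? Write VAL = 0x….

VAL = 0xf1

0: ✓ CMP  NZCV=1010
1: · ADDPL
2: ✓ MOVVC  r5←0x38
3: · ADDLS
4: ✓ CMP  NZCV=0000
5: ✓ ADDPL  r1←0x26
6: ✓ MOVCC  r1←0xc0
7: · MOVHI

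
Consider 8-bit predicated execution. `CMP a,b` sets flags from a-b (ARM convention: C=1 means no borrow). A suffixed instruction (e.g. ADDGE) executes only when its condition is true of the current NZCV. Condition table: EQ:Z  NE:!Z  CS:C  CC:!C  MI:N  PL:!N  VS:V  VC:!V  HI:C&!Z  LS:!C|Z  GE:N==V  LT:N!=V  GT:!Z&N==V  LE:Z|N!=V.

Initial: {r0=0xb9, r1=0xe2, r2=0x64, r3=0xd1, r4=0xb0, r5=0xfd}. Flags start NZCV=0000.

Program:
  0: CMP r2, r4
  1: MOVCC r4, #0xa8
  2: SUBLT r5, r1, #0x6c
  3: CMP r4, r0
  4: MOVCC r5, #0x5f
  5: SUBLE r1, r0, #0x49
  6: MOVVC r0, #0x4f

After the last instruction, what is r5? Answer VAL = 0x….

VAL = 0x5f

0: ✓ CMP  NZCV=1001
1: ✓ MOVCC  r4←0xa8
2: · SUBLT
3: ✓ CMP  NZCV=1000
4: ✓ MOVCC  r5←0x5f
5: ✓ SUBLE  r1←0x70
6: ✓ MOVVC  r0←0x4f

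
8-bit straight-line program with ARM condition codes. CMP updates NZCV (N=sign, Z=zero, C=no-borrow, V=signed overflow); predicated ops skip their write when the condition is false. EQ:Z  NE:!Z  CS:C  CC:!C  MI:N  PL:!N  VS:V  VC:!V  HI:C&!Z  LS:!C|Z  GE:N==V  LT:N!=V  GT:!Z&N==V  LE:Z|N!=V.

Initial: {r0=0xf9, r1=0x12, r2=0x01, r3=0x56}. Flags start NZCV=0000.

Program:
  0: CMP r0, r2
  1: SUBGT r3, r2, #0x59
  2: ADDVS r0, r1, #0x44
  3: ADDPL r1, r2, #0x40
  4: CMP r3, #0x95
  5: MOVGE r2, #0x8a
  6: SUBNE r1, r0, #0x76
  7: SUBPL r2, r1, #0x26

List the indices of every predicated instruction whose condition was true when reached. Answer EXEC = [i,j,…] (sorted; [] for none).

EXEC = [5,6]

[0] flags=1010 → (cmp)
[1] flags=1010 GT?F → skip
[2] flags=1010 VS?F → skip
[3] flags=1010 PL?F → skip
[4] flags=1001 → (cmp)
[5] flags=1001 GE?T → r2=0x8a
[6] flags=1001 NE?T → r1=0x83
[7] flags=1001 PL?F → skip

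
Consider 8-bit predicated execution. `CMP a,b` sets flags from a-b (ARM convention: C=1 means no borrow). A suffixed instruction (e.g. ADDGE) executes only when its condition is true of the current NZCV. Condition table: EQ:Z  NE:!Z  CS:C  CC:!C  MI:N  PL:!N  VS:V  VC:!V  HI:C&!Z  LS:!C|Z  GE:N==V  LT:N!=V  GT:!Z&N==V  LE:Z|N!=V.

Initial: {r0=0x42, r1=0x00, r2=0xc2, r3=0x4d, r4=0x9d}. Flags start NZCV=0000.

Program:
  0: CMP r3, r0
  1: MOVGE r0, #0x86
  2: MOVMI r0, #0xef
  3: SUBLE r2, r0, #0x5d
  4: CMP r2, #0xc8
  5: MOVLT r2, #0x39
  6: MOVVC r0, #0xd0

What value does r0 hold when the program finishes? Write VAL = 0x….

VAL = 0xd0

[0] flags=0010 → (cmp)
[1] flags=0010 GE?T → r0=0x86
[2] flags=0010 MI?F → skip
[3] flags=0010 LE?F → skip
[4] flags=1000 → (cmp)
[5] flags=1000 LT?T → r2=0x39
[6] flags=1000 VC?T → r0=0xd0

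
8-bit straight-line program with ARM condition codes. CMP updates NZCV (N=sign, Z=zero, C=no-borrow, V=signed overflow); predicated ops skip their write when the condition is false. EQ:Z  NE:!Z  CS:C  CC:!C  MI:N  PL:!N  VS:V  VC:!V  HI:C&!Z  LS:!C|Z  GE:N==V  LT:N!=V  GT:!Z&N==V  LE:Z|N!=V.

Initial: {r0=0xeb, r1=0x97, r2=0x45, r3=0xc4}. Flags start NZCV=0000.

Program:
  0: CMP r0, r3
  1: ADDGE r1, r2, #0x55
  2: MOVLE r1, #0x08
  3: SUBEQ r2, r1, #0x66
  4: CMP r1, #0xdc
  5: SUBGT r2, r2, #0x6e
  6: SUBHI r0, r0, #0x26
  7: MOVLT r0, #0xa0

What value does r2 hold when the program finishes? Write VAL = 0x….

VAL = 0x45

0: ✓ CMP  NZCV=0010
1: ✓ ADDGE  r1←0x9a
2: · MOVLE
3: · SUBEQ
4: ✓ CMP  NZCV=1000
5: · SUBGT
6: · SUBHI
7: ✓ MOVLT  r0←0xa0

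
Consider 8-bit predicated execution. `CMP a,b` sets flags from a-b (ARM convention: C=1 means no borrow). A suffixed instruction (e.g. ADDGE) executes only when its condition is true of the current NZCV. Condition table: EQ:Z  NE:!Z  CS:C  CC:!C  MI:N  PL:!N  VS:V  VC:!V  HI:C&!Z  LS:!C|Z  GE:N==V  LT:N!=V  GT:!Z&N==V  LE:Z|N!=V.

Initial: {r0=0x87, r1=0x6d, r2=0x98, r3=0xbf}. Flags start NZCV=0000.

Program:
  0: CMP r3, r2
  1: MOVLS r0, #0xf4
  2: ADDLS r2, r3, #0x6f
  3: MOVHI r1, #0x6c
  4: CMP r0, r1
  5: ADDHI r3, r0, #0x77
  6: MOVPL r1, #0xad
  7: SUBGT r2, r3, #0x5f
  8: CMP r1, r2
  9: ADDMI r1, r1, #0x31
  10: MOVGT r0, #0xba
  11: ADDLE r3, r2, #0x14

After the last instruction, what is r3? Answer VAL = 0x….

[0] flags=0010 → (cmp)
[1] flags=0010 LS?F → skip
[2] flags=0010 LS?F → skip
[3] flags=0010 HI?T → r1=0x6c
[4] flags=0011 → (cmp)
[5] flags=0011 HI?T → r3=0xfe
[6] flags=0011 PL?T → r1=0xad
[7] flags=0011 GT?F → skip
[8] flags=0010 → (cmp)
[9] flags=0010 MI?F → skip
[10] flags=0010 GT?T → r0=0xba
[11] flags=0010 LE?F → skip

VAL = 0xfe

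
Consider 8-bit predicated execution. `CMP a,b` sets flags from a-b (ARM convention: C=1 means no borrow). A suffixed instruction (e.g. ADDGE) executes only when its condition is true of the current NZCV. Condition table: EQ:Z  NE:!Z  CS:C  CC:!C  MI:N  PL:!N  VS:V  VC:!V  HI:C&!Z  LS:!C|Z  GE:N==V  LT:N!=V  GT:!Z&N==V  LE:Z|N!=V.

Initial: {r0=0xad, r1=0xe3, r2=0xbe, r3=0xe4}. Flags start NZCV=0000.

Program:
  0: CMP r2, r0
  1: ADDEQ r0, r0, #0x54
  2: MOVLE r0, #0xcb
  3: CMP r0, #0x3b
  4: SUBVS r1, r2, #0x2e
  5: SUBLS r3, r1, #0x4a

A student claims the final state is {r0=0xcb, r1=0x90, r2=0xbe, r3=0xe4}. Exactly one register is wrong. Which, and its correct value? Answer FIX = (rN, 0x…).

FIX = (r0, 0xad)

[0] flags=0010 → (cmp)
[1] flags=0010 EQ?F → skip
[2] flags=0010 LE?F → skip
[3] flags=0011 → (cmp)
[4] flags=0011 VS?T → r1=0x90
[5] flags=0011 LS?F → skip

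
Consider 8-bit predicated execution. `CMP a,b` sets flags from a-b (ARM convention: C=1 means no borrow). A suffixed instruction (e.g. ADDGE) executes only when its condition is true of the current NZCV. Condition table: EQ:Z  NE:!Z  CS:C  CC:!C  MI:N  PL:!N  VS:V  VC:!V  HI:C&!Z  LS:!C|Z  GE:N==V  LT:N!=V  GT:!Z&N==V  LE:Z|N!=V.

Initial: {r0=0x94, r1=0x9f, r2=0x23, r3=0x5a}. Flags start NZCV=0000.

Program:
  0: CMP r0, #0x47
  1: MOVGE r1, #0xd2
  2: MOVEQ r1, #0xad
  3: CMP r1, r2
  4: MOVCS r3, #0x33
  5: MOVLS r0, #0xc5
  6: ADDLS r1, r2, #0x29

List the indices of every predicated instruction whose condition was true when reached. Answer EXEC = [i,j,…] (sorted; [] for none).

[0] flags=0011 → (cmp)
[1] flags=0011 GE?F → skip
[2] flags=0011 EQ?F → skip
[3] flags=0011 → (cmp)
[4] flags=0011 CS?T → r3=0x33
[5] flags=0011 LS?F → skip
[6] flags=0011 LS?F → skip

EXEC = [4]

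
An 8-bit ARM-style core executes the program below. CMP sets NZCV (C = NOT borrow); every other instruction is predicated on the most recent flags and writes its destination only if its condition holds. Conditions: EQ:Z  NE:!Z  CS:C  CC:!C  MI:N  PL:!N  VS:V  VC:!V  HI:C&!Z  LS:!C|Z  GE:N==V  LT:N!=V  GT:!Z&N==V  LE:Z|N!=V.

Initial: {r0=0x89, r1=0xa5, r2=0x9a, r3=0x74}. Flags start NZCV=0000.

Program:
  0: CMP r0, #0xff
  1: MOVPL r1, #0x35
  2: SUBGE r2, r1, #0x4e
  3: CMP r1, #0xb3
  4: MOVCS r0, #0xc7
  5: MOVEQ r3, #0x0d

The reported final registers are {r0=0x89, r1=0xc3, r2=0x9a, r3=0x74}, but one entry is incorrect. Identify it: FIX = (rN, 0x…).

FIX = (r1, 0xa5)

[0] flags=1000 → (cmp)
[1] flags=1000 PL?F → skip
[2] flags=1000 GE?F → skip
[3] flags=1000 → (cmp)
[4] flags=1000 CS?F → skip
[5] flags=1000 EQ?F → skip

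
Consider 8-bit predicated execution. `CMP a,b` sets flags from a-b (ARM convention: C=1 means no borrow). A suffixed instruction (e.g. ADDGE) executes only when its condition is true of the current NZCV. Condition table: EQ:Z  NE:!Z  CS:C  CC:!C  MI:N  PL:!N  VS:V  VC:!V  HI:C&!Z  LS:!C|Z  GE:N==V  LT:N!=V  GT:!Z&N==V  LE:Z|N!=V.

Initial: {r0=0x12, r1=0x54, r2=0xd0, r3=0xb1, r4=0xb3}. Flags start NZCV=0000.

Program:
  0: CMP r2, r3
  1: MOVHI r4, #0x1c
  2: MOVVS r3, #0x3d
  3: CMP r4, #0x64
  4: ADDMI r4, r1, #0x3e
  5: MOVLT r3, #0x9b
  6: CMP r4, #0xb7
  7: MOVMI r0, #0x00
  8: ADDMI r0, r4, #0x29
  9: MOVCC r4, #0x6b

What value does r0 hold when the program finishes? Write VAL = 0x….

0: ✓ CMP  NZCV=0010
1: ✓ MOVHI  r4←0x1c
2: · MOVVS
3: ✓ CMP  NZCV=1000
4: ✓ ADDMI  r4←0x92
5: ✓ MOVLT  r3←0x9b
6: ✓ CMP  NZCV=1000
7: ✓ MOVMI  r0←0x00
8: ✓ ADDMI  r0←0xbb
9: ✓ MOVCC  r4←0x6b

VAL = 0xbb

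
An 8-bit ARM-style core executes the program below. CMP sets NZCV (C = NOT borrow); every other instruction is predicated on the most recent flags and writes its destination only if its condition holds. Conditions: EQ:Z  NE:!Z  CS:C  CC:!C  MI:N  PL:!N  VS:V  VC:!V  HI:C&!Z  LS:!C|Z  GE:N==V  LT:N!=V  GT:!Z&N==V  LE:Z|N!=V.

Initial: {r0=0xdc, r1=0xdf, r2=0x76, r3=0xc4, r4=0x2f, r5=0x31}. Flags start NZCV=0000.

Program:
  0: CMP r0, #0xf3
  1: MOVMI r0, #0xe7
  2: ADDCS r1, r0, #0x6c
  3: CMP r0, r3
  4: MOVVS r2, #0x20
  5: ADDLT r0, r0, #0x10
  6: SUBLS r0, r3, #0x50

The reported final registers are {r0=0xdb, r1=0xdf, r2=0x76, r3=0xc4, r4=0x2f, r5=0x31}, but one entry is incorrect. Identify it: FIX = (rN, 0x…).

[0] flags=1000 → (cmp)
[1] flags=1000 MI?T → r0=0xe7
[2] flags=1000 CS?F → skip
[3] flags=0010 → (cmp)
[4] flags=0010 VS?F → skip
[5] flags=0010 LT?F → skip
[6] flags=0010 LS?F → skip

FIX = (r0, 0xe7)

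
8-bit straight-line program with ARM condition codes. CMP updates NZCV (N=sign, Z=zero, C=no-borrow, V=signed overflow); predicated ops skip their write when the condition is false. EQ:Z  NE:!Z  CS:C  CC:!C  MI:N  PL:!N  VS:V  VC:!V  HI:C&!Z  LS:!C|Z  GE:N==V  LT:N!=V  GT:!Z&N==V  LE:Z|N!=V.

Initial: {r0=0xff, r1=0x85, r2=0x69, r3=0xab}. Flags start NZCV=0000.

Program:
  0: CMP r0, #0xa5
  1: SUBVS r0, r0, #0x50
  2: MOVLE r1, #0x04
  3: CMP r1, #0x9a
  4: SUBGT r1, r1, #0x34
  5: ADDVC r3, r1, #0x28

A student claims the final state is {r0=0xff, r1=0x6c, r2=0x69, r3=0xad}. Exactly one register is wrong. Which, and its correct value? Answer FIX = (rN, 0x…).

0: ✓ CMP  NZCV=0010
1: · SUBVS
2: · MOVLE
3: ✓ CMP  NZCV=1000
4: · SUBGT
5: ✓ ADDVC  r3←0xad

FIX = (r1, 0x85)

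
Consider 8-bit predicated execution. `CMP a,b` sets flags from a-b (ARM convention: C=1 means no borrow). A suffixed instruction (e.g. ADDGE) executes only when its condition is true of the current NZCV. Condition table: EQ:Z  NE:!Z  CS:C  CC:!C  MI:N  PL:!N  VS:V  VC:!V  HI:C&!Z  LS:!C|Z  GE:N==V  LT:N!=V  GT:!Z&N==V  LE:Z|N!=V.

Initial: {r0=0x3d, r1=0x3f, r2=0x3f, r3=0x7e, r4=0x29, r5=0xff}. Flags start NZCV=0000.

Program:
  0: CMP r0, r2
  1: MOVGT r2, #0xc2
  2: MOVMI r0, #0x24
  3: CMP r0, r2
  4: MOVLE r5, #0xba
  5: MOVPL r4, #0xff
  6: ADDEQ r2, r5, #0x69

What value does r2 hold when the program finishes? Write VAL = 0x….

[0] flags=1000 → (cmp)
[1] flags=1000 GT?F → skip
[2] flags=1000 MI?T → r0=0x24
[3] flags=1000 → (cmp)
[4] flags=1000 LE?T → r5=0xba
[5] flags=1000 PL?F → skip
[6] flags=1000 EQ?F → skip

VAL = 0x3f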